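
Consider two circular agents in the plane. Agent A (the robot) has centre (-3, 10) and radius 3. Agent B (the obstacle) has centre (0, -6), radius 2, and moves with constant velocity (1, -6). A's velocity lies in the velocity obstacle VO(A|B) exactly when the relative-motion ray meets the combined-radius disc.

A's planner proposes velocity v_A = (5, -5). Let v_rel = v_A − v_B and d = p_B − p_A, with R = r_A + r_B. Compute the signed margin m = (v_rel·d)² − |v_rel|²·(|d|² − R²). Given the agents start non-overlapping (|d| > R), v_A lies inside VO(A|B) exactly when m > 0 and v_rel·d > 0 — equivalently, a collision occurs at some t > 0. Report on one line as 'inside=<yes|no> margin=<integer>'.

d = (3, -16),  |d|² = 265;  R = 3+2 = 5,  c = 265−5² = 240
v_rel = (4, 1),  |v_rel|² = 17;  v_rel·d = (4)·(3) + (1)·(-16) = -4
17·t² + 8·t + 240 = 0  ⇒  m = (-4)² − 17·240 = -4064
m = -4064 < 0,  v_rel·d = -4 < 0  ⇒  outside

inside=no margin=-4064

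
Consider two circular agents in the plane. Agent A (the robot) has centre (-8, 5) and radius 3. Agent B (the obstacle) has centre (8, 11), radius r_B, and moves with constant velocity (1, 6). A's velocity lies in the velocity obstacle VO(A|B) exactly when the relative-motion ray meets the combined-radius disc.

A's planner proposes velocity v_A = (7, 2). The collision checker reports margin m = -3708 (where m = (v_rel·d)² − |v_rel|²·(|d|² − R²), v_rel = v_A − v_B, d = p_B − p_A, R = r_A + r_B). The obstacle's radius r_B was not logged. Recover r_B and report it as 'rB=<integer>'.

m = -3708
d = (16, 6);  v_rel = (6, -4),  |v_rel|² = 52
v_rel×d = (6)·(6) − (-4)·(16) = 100
since m = R²·52 − 100²:  R² = (10000 + -3708) / 52 = 121
R = √121 = 11  ⇒  r_B = 11 − 3 = 8

rB=8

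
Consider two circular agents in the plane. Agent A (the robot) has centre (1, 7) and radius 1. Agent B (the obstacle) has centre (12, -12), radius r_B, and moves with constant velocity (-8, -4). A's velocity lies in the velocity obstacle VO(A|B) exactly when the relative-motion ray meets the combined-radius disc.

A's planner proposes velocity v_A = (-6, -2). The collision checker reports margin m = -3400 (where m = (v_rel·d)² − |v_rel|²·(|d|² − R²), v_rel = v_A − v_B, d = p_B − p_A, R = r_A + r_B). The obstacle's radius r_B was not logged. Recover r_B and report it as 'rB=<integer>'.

m = -3400
d = (11, -19);  v_rel = (2, 2),  |v_rel|² = 8
v_rel×d = (2)·(-19) − (2)·(11) = -60
since m = R²·8 − (-60)²:  R² = (3600 + -3400) / 8 = 25
R = √25 = 5  ⇒  r_B = 5 − 1 = 4

rB=4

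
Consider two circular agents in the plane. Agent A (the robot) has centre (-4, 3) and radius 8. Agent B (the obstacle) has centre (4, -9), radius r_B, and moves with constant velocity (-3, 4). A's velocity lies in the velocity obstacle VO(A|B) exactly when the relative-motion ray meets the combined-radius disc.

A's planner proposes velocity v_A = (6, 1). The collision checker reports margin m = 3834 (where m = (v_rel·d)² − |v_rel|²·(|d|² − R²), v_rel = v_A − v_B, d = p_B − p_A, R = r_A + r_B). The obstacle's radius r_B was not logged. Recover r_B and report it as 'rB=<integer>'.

m = 3834
d = (8, -12);  v_rel = (9, -3),  |v_rel|² = 90
v_rel×d = (9)·(-12) − (-3)·(8) = -84
since m = R²·90 − (-84)²:  R² = (7056 + 3834) / 90 = 121
R = √121 = 11  ⇒  r_B = 11 − 8 = 3

rB=3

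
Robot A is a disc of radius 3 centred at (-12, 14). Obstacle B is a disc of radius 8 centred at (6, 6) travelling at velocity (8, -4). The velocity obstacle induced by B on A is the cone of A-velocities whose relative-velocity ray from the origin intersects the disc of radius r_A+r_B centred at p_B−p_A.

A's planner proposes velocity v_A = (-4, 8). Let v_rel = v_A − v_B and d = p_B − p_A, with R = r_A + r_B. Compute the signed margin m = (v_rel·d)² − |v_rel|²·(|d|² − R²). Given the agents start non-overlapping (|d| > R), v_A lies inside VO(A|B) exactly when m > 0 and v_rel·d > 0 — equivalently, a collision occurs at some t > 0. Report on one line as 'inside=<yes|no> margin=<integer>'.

d = (18, -8),  |d|² = 388;  R = 3+8 = 11,  c = 388−11² = 267
v_rel = (-12, 12),  |v_rel|² = 288;  v_rel·d = (-12)·(18) + (12)·(-8) = -312
288·t² + 624·t + 267 = 0  ⇒  m = (-312)² − 288·267 = 20448
m = 20448 > 0,  v_rel·d = -312 < 0  ⇒  outside

inside=no margin=20448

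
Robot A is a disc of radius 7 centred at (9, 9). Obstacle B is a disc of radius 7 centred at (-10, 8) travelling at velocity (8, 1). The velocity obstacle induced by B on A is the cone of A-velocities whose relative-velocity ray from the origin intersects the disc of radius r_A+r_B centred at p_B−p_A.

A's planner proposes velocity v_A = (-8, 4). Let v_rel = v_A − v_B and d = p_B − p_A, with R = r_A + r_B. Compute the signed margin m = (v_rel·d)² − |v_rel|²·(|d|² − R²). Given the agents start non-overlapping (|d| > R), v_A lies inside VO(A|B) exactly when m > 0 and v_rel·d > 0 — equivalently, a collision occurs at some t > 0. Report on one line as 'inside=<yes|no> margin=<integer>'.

d = (-19, -1),  |d|² = 362;  R = 7+7 = 14,  c = 362−14² = 166
v_rel = (-16, 3),  |v_rel|² = 265;  v_rel·d = (-16)·(-19) + (3)·(-1) = 301
265·t² − 602·t + 166 = 0  ⇒  m = 301² − 265·166 = 46611
m = 46611 > 0,  v_rel·d = 301 > 0  ⇒  inside

inside=yes margin=46611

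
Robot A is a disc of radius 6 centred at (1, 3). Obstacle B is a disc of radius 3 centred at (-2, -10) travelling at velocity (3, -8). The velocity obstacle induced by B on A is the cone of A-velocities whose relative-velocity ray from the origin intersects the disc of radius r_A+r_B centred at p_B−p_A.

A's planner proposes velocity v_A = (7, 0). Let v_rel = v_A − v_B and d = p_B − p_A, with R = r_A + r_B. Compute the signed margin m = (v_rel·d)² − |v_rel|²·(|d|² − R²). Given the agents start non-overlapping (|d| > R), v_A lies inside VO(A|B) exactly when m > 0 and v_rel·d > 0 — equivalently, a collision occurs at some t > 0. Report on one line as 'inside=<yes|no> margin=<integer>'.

d = (-3, -13),  |d|² = 178;  R = 6+3 = 9,  c = 178−9² = 97
v_rel = (4, 8),  |v_rel|² = 80;  v_rel·d = (4)·(-3) + (8)·(-13) = -116
80·t² + 232·t + 97 = 0  ⇒  m = (-116)² − 80·97 = 5696
m = 5696 > 0,  v_rel·d = -116 < 0  ⇒  outside

inside=no margin=5696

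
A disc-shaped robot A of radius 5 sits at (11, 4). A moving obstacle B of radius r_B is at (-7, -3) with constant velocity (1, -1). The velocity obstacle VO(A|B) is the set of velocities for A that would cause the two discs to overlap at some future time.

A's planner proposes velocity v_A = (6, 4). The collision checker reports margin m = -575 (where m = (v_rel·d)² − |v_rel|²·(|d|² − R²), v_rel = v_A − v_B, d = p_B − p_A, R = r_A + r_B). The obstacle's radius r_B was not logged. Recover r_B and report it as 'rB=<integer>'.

m = -575
d = (-18, -7);  v_rel = (5, 5),  |v_rel|² = 50
v_rel×d = (5)·(-7) − (5)·(-18) = 55
since m = R²·50 − 55²:  R² = (3025 + -575) / 50 = 49
R = √49 = 7  ⇒  r_B = 7 − 5 = 2

rB=2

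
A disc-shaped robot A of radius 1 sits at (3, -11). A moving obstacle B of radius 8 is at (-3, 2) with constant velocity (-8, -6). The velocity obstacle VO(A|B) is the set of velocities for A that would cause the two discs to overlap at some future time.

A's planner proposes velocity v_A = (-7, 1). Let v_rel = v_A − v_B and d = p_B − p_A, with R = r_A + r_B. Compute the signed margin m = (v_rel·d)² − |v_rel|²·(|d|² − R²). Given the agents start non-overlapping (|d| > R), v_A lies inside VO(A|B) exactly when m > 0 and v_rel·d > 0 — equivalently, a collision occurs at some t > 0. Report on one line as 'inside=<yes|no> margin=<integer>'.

d = (-6, 13),  |d|² = 205;  R = 1+8 = 9,  c = 205−9² = 124
v_rel = (1, 7),  |v_rel|² = 50;  v_rel·d = (1)·(-6) + (7)·(13) = 85
50·t² − 170·t + 124 = 0  ⇒  m = 85² − 50·124 = 1025
m = 1025 > 0,  v_rel·d = 85 > 0  ⇒  inside

inside=yes margin=1025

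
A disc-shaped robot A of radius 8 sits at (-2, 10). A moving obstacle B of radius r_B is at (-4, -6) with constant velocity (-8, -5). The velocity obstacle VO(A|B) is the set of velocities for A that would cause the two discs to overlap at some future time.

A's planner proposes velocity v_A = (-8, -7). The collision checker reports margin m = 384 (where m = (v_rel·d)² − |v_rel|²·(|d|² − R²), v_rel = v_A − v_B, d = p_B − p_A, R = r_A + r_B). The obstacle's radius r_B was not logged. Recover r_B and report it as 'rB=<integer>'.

m = 384
d = (-2, -16);  v_rel = (0, -2),  |v_rel|² = 4
v_rel×d = (0)·(-16) − (-2)·(-2) = -4
since m = R²·4 − (-4)²:  R² = (16 + 384) / 4 = 100
R = √100 = 10  ⇒  r_B = 10 − 8 = 2

rB=2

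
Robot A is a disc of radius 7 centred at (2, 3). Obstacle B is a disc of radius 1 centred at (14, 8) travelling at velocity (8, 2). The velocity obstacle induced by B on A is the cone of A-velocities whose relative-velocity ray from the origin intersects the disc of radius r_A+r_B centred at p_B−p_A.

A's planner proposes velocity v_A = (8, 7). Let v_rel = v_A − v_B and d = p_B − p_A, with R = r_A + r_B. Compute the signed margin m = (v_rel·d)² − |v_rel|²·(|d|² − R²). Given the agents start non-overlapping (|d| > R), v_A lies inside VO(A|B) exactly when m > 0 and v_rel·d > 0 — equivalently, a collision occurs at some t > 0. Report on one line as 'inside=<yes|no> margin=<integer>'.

d = (12, 5),  |d|² = 169;  R = 7+1 = 8,  c = 169−8² = 105
v_rel = (0, 5),  |v_rel|² = 25;  v_rel·d = (0)·(12) + (5)·(5) = 25
25·t² − 50·t + 105 = 0  ⇒  m = 25² − 25·105 = -2000
m = -2000 < 0,  v_rel·d = 25 > 0  ⇒  outside

inside=no margin=-2000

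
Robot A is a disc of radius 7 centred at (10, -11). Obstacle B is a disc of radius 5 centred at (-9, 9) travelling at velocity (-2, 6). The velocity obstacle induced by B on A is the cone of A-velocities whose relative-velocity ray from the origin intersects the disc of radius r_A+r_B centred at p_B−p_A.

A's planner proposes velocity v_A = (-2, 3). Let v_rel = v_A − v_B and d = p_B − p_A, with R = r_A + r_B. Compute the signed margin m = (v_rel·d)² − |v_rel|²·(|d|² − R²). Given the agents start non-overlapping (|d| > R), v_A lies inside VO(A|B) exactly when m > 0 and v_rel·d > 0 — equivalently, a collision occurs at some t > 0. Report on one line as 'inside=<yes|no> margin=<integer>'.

d = (-19, 20),  |d|² = 761;  R = 7+5 = 12,  c = 761−12² = 617
v_rel = (0, -3),  |v_rel|² = 9;  v_rel·d = (0)·(-19) + (-3)·(20) = -60
9·t² + 120·t + 617 = 0  ⇒  m = (-60)² − 9·617 = -1953
m = -1953 < 0,  v_rel·d = -60 < 0  ⇒  outside

inside=no margin=-1953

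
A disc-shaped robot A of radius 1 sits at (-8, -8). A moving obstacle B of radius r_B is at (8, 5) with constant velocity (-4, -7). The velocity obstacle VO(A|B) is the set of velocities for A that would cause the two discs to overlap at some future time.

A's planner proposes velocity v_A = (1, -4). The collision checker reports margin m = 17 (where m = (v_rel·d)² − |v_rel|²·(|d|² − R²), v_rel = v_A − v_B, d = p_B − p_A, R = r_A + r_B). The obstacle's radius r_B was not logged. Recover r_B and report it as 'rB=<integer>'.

m = 17
d = (16, 13);  v_rel = (5, 3),  |v_rel|² = 34
v_rel×d = (5)·(13) − (3)·(16) = 17
since m = R²·34 − 17²:  R² = (289 + 17) / 34 = 9
R = √9 = 3  ⇒  r_B = 3 − 1 = 2

rB=2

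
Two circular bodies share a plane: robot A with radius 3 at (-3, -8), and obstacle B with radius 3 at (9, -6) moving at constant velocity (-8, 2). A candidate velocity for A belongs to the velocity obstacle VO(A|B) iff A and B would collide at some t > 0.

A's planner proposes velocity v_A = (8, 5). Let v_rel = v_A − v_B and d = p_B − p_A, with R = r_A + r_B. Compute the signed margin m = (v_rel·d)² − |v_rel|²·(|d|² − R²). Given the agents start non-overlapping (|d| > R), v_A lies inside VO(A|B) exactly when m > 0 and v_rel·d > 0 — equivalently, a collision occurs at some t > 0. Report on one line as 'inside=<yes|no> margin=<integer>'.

d = (12, 2),  |d|² = 148;  R = 3+3 = 6,  c = 148−6² = 112
v_rel = (16, 3),  |v_rel|² = 265;  v_rel·d = (16)·(12) + (3)·(2) = 198
265·t² − 396·t + 112 = 0  ⇒  m = 198² − 265·112 = 9524
m = 9524 > 0,  v_rel·d = 198 > 0  ⇒  inside

inside=yes margin=9524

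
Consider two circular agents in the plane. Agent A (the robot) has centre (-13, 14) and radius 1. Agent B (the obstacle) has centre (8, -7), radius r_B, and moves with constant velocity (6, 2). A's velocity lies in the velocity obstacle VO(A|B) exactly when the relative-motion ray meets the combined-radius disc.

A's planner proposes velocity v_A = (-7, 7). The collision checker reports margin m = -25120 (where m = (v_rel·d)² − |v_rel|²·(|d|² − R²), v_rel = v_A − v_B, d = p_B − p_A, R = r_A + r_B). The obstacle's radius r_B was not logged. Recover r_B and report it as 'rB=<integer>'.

m = -25120
d = (21, -21);  v_rel = (-13, 5),  |v_rel|² = 194
v_rel×d = (-13)·(-21) − (5)·(21) = 168
since m = R²·194 − 168²:  R² = (28224 + -25120) / 194 = 16
R = √16 = 4  ⇒  r_B = 4 − 1 = 3

rB=3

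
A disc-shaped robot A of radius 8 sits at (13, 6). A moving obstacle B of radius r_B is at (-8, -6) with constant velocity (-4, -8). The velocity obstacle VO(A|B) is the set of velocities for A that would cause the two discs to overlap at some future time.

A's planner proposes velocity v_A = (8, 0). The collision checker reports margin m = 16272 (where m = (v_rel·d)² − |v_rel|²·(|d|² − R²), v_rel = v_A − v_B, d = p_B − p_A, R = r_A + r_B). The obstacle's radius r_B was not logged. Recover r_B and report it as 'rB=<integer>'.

m = 16272
d = (-21, -12);  v_rel = (12, 8),  |v_rel|² = 208
v_rel×d = (12)·(-12) − (8)·(-21) = 24
since m = R²·208 − 24²:  R² = (576 + 16272) / 208 = 81
R = √81 = 9  ⇒  r_B = 9 − 8 = 1

rB=1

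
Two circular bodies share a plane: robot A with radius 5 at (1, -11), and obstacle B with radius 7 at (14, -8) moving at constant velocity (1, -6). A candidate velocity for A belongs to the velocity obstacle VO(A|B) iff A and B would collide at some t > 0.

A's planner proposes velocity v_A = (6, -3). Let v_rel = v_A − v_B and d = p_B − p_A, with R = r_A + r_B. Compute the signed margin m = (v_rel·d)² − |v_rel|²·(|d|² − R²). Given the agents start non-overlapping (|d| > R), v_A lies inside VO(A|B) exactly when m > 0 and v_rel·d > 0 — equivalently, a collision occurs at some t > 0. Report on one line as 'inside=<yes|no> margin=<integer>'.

d = (13, 3),  |d|² = 178;  R = 5+7 = 12,  c = 178−12² = 34
v_rel = (5, 3),  |v_rel|² = 34;  v_rel·d = (5)·(13) + (3)·(3) = 74
34·t² − 148·t + 34 = 0  ⇒  m = 74² − 34·34 = 4320
m = 4320 > 0,  v_rel·d = 74 > 0  ⇒  inside

inside=yes margin=4320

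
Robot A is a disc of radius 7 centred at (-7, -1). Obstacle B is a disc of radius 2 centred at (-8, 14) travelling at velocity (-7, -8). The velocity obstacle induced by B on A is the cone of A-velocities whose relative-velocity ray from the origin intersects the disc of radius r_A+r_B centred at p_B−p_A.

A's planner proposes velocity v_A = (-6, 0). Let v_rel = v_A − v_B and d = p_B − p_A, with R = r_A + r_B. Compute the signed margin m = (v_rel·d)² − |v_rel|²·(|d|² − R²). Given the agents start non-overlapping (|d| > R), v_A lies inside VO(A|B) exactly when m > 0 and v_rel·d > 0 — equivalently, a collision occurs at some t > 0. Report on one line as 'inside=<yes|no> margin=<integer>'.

d = (-1, 15),  |d|² = 226;  R = 7+2 = 9,  c = 226−9² = 145
v_rel = (1, 8),  |v_rel|² = 65;  v_rel·d = (1)·(-1) + (8)·(15) = 119
65·t² − 238·t + 145 = 0  ⇒  m = 119² − 65·145 = 4736
m = 4736 > 0,  v_rel·d = 119 > 0  ⇒  inside

inside=yes margin=4736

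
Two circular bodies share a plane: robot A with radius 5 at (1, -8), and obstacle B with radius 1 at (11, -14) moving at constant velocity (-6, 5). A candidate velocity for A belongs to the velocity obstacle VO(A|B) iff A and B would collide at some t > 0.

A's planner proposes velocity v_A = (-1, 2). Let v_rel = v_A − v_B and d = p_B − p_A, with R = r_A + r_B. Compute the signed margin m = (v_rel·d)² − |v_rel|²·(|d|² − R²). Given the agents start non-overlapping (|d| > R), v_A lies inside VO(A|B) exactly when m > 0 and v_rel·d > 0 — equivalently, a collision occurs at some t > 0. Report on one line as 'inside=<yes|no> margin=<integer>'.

d = (10, -6),  |d|² = 136;  R = 5+1 = 6,  c = 136−6² = 100
v_rel = (5, -3),  |v_rel|² = 34;  v_rel·d = (5)·(10) + (-3)·(-6) = 68
34·t² − 136·t + 100 = 0  ⇒  m = 68² − 34·100 = 1224
m = 1224 > 0,  v_rel·d = 68 > 0  ⇒  inside

inside=yes margin=1224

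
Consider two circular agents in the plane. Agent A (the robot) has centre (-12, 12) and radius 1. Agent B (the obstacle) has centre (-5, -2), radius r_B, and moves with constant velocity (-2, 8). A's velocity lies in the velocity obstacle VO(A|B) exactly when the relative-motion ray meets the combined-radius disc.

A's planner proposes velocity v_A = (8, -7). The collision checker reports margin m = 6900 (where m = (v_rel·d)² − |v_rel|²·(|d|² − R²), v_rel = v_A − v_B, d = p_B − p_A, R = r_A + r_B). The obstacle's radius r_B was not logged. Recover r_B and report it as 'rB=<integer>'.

m = 6900
d = (7, -14);  v_rel = (10, -15),  |v_rel|² = 325
v_rel×d = (10)·(-14) − (-15)·(7) = -35
since m = R²·325 − (-35)²:  R² = (1225 + 6900) / 325 = 25
R = √25 = 5  ⇒  r_B = 5 − 1 = 4

rB=4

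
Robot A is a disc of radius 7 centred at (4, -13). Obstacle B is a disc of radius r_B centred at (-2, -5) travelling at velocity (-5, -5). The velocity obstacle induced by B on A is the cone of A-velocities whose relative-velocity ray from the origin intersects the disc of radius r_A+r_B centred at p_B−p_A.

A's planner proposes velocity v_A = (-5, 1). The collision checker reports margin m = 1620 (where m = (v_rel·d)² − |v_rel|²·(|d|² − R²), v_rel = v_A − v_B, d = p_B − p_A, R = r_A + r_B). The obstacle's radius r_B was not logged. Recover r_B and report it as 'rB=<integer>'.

m = 1620
d = (-6, 8);  v_rel = (0, 6),  |v_rel|² = 36
v_rel×d = (0)·(8) − (6)·(-6) = 36
since m = R²·36 − 36²:  R² = (1296 + 1620) / 36 = 81
R = √81 = 9  ⇒  r_B = 9 − 7 = 2

rB=2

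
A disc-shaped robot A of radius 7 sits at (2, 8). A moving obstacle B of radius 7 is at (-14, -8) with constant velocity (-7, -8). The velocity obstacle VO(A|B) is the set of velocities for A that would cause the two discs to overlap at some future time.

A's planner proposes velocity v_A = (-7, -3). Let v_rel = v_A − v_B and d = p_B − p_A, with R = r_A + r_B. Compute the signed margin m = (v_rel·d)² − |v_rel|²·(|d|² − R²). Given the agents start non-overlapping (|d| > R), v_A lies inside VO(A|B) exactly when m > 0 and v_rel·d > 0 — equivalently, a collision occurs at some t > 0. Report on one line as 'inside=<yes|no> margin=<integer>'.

d = (-16, -16),  |d|² = 512;  R = 7+7 = 14,  c = 512−14² = 316
v_rel = (0, 5),  |v_rel|² = 25;  v_rel·d = (0)·(-16) + (5)·(-16) = -80
25·t² + 160·t + 316 = 0  ⇒  m = (-80)² − 25·316 = -1500
m = -1500 < 0,  v_rel·d = -80 < 0  ⇒  outside

inside=no margin=-1500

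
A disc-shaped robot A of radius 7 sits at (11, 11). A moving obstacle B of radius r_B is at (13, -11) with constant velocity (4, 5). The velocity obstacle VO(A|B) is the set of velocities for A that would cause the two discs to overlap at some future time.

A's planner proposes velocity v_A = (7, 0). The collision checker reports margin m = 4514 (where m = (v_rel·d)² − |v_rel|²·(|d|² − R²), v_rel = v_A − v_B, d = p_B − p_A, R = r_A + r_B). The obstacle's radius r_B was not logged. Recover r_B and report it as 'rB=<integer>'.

m = 4514
d = (2, -22);  v_rel = (3, -5),  |v_rel|² = 34
v_rel×d = (3)·(-22) − (-5)·(2) = -56
since m = R²·34 − (-56)²:  R² = (3136 + 4514) / 34 = 225
R = √225 = 15  ⇒  r_B = 15 − 7 = 8

rB=8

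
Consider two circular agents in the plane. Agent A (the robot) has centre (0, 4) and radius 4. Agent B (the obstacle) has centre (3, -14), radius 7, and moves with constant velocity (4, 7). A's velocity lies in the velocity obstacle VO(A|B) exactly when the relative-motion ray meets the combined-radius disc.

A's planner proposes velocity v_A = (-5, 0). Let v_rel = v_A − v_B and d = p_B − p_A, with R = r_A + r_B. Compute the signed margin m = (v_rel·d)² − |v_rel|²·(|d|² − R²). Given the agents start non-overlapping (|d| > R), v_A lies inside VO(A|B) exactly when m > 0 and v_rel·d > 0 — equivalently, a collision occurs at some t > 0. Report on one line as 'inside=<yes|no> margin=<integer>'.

d = (3, -18),  |d|² = 333;  R = 4+7 = 11,  c = 333−11² = 212
v_rel = (-9, -7),  |v_rel|² = 130;  v_rel·d = (-9)·(3) + (-7)·(-18) = 99
130·t² − 198·t + 212 = 0  ⇒  m = 99² − 130·212 = -17759
m = -17759 < 0,  v_rel·d = 99 > 0  ⇒  outside

inside=no margin=-17759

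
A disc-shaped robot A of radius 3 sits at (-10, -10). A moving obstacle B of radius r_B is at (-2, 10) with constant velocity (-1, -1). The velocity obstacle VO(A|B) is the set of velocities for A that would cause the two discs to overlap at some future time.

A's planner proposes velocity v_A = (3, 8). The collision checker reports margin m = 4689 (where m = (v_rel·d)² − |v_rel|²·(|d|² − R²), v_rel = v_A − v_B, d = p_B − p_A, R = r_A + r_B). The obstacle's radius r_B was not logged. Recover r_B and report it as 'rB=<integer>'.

m = 4689
d = (8, 20);  v_rel = (4, 9),  |v_rel|² = 97
v_rel×d = (4)·(20) − (9)·(8) = 8
since m = R²·97 − 8²:  R² = (64 + 4689) / 97 = 49
R = √49 = 7  ⇒  r_B = 7 − 3 = 4

rB=4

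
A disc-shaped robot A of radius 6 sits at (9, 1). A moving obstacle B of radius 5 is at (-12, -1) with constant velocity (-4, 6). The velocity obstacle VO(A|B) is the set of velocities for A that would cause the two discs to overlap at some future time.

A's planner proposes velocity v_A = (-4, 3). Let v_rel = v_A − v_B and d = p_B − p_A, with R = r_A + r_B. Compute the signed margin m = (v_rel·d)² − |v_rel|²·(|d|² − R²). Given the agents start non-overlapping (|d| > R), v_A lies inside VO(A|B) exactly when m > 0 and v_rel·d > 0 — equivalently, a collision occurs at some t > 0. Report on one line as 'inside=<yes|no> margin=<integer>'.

d = (-21, -2),  |d|² = 445;  R = 6+5 = 11,  c = 445−11² = 324
v_rel = (0, -3),  |v_rel|² = 9;  v_rel·d = (0)·(-21) + (-3)·(-2) = 6
9·t² − 12·t + 324 = 0  ⇒  m = 6² − 9·324 = -2880
m = -2880 < 0,  v_rel·d = 6 > 0  ⇒  outside

inside=no margin=-2880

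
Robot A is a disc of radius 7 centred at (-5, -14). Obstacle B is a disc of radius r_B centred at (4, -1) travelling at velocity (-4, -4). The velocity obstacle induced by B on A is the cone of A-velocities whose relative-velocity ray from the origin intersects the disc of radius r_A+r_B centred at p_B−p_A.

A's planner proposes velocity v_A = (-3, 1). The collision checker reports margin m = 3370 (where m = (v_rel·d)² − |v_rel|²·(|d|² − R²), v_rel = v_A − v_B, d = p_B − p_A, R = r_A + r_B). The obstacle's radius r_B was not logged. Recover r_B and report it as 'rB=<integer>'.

m = 3370
d = (9, 13);  v_rel = (1, 5),  |v_rel|² = 26
v_rel×d = (1)·(13) − (5)·(9) = -32
since m = R²·26 − (-32)²:  R² = (1024 + 3370) / 26 = 169
R = √169 = 13  ⇒  r_B = 13 − 7 = 6

rB=6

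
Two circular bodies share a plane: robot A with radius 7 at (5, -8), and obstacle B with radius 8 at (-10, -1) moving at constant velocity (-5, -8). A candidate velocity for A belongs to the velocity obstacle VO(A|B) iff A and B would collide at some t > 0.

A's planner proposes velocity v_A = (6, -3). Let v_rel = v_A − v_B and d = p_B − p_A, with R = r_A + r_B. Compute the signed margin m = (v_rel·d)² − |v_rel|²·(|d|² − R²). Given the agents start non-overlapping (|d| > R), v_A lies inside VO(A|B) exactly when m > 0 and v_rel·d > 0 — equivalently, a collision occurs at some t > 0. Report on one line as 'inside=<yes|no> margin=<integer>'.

d = (-15, 7),  |d|² = 274;  R = 7+8 = 15,  c = 274−15² = 49
v_rel = (11, 5),  |v_rel|² = 146;  v_rel·d = (11)·(-15) + (5)·(7) = -130
146·t² + 260·t + 49 = 0  ⇒  m = (-130)² − 146·49 = 9746
m = 9746 > 0,  v_rel·d = -130 < 0  ⇒  outside

inside=no margin=9746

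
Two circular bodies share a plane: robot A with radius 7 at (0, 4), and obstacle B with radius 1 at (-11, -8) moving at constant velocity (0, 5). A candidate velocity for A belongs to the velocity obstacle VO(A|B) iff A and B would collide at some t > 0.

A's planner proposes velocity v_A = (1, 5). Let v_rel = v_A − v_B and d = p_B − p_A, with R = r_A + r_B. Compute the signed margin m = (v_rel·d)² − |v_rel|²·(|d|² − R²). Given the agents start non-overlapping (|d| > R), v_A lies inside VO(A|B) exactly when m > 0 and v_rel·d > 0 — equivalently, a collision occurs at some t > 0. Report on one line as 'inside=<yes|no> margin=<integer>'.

d = (-11, -12),  |d|² = 265;  R = 7+1 = 8,  c = 265−8² = 201
v_rel = (1, 0),  |v_rel|² = 1;  v_rel·d = (1)·(-11) + (0)·(-12) = -11
1·t² + 22·t + 201 = 0  ⇒  m = (-11)² − 1·201 = -80
m = -80 < 0,  v_rel·d = -11 < 0  ⇒  outside

inside=no margin=-80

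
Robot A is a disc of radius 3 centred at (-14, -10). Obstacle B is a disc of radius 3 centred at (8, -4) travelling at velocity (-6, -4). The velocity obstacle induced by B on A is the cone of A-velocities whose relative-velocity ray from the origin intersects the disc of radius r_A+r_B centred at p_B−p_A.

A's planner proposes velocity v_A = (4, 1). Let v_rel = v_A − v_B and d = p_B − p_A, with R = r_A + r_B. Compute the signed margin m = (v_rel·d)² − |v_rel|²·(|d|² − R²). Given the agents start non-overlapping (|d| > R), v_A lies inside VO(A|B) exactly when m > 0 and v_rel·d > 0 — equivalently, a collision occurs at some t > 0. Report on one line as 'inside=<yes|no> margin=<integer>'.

d = (22, 6),  |d|² = 520;  R = 3+3 = 6,  c = 520−6² = 484
v_rel = (10, 5),  |v_rel|² = 125;  v_rel·d = (10)·(22) + (5)·(6) = 250
125·t² − 500·t + 484 = 0  ⇒  m = 250² − 125·484 = 2000
m = 2000 > 0,  v_rel·d = 250 > 0  ⇒  inside

inside=yes margin=2000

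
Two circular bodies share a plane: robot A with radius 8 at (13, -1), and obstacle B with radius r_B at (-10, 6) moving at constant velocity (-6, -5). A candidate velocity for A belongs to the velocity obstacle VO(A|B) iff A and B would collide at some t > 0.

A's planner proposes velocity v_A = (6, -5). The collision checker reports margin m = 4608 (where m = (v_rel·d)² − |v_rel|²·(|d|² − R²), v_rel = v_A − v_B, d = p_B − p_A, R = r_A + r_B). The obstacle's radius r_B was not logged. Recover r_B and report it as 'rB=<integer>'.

m = 4608
d = (-23, 7);  v_rel = (12, 0),  |v_rel|² = 144
v_rel×d = (12)·(7) − (0)·(-23) = 84
since m = R²·144 − 84²:  R² = (7056 + 4608) / 144 = 81
R = √81 = 9  ⇒  r_B = 9 − 8 = 1

rB=1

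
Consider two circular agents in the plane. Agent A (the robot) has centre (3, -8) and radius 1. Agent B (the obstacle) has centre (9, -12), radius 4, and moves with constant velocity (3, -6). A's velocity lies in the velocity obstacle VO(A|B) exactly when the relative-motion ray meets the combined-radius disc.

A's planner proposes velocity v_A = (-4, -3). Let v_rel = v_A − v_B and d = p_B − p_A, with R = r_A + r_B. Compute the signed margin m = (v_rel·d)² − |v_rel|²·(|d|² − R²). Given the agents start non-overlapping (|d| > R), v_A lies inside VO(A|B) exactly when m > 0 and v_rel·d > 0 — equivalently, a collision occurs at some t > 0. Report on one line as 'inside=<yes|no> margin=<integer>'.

d = (6, -4),  |d|² = 52;  R = 1+4 = 5,  c = 52−5² = 27
v_rel = (-7, 3),  |v_rel|² = 58;  v_rel·d = (-7)·(6) + (3)·(-4) = -54
58·t² + 108·t + 27 = 0  ⇒  m = (-54)² − 58·27 = 1350
m = 1350 > 0,  v_rel·d = -54 < 0  ⇒  outside

inside=no margin=1350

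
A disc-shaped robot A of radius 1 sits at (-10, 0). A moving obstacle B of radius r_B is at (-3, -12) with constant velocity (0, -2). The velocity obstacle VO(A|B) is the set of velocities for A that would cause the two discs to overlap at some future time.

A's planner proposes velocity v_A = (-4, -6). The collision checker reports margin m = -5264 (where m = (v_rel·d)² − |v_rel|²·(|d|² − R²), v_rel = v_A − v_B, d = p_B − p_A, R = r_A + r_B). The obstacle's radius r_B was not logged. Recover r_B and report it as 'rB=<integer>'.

m = -5264
d = (7, -12);  v_rel = (-4, -4),  |v_rel|² = 32
v_rel×d = (-4)·(-12) − (-4)·(7) = 76
since m = R²·32 − 76²:  R² = (5776 + -5264) / 32 = 16
R = √16 = 4  ⇒  r_B = 4 − 1 = 3

rB=3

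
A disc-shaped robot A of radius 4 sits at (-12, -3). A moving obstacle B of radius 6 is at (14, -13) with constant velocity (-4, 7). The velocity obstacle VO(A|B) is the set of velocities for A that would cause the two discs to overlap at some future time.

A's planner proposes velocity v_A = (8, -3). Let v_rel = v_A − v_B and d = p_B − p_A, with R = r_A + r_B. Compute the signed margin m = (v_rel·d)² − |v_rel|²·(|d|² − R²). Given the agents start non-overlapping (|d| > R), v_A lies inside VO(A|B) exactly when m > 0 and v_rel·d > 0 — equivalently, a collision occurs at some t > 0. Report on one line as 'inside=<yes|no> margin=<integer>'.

d = (26, -10),  |d|² = 776;  R = 4+6 = 10,  c = 776−10² = 676
v_rel = (12, -10),  |v_rel|² = 244;  v_rel·d = (12)·(26) + (-10)·(-10) = 412
244·t² − 824·t + 676 = 0  ⇒  m = 412² − 244·676 = 4800
m = 4800 > 0,  v_rel·d = 412 > 0  ⇒  inside

inside=yes margin=4800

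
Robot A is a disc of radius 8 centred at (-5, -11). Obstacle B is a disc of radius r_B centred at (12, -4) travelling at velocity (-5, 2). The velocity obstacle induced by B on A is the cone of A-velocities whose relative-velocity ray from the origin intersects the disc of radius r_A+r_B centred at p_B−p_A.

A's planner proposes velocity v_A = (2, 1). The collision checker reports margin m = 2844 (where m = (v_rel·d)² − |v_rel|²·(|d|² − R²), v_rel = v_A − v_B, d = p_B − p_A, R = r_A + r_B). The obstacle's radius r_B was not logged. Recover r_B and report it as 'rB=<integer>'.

m = 2844
d = (17, 7);  v_rel = (7, -1),  |v_rel|² = 50
v_rel×d = (7)·(7) − (-1)·(17) = 66
since m = R²·50 − 66²:  R² = (4356 + 2844) / 50 = 144
R = √144 = 12  ⇒  r_B = 12 − 8 = 4

rB=4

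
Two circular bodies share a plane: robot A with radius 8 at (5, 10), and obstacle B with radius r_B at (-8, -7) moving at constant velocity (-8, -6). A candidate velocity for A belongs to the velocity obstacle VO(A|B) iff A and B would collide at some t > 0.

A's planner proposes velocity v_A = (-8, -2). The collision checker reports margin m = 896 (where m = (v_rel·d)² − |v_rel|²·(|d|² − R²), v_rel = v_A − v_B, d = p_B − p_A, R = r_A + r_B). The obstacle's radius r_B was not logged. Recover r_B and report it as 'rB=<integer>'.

m = 896
d = (-13, -17);  v_rel = (0, 4),  |v_rel|² = 16
v_rel×d = (0)·(-17) − (4)·(-13) = 52
since m = R²·16 − 52²:  R² = (2704 + 896) / 16 = 225
R = √225 = 15  ⇒  r_B = 15 − 8 = 7

rB=7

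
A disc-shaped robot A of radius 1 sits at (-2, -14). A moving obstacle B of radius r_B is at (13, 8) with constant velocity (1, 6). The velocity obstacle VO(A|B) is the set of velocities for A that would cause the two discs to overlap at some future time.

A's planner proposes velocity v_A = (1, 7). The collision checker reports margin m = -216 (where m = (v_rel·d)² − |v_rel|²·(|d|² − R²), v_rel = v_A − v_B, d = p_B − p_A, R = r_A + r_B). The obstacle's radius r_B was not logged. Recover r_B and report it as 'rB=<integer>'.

m = -216
d = (15, 22);  v_rel = (0, 1),  |v_rel|² = 1
v_rel×d = (0)·(22) − (1)·(15) = -15
since m = R²·1 − (-15)²:  R² = (225 + -216) / 1 = 9
R = √9 = 3  ⇒  r_B = 3 − 1 = 2

rB=2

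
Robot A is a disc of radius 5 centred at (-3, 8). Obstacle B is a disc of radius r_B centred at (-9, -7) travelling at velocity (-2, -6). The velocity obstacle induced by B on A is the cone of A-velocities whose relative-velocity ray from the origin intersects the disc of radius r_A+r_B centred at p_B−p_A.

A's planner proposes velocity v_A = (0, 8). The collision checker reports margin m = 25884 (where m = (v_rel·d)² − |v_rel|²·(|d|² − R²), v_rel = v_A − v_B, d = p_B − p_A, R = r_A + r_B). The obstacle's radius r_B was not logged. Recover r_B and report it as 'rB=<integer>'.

m = 25884
d = (-6, -15);  v_rel = (2, 14),  |v_rel|² = 200
v_rel×d = (2)·(-15) − (14)·(-6) = 54
since m = R²·200 − 54²:  R² = (2916 + 25884) / 200 = 144
R = √144 = 12  ⇒  r_B = 12 − 5 = 7

rB=7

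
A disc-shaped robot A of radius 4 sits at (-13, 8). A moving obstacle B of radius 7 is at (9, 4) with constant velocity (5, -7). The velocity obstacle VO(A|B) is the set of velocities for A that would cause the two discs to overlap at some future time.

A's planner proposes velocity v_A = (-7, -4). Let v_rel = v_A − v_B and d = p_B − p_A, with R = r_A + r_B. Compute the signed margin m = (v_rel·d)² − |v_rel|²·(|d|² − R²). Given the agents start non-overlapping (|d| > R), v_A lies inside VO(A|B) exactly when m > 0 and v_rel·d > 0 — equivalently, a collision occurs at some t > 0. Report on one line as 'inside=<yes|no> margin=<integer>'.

d = (22, -4),  |d|² = 500;  R = 4+7 = 11,  c = 500−11² = 379
v_rel = (-12, 3),  |v_rel|² = 153;  v_rel·d = (-12)·(22) + (3)·(-4) = -276
153·t² + 552·t + 379 = 0  ⇒  m = (-276)² − 153·379 = 18189
m = 18189 > 0,  v_rel·d = -276 < 0  ⇒  outside

inside=no margin=18189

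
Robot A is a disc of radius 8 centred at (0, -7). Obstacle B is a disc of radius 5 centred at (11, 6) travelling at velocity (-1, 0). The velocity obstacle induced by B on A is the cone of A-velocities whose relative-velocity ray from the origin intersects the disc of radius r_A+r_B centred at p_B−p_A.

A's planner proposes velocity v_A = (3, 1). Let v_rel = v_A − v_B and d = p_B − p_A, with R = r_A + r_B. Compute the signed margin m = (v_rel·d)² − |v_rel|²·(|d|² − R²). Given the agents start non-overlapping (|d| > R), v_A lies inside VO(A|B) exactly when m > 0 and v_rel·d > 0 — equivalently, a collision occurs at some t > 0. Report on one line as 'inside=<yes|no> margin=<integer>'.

d = (11, 13),  |d|² = 290;  R = 8+5 = 13,  c = 290−13² = 121
v_rel = (4, 1),  |v_rel|² = 17;  v_rel·d = (4)·(11) + (1)·(13) = 57
17·t² − 114·t + 121 = 0  ⇒  m = 57² − 17·121 = 1192
m = 1192 > 0,  v_rel·d = 57 > 0  ⇒  inside

inside=yes margin=1192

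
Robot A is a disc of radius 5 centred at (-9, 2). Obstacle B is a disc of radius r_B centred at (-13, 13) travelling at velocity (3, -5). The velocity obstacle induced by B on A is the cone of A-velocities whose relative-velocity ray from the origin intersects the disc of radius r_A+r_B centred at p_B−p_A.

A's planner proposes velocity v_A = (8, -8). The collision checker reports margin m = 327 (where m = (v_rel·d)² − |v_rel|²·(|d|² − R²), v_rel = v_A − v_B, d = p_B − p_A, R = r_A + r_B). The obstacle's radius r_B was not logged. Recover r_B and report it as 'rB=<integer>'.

m = 327
d = (-4, 11);  v_rel = (5, -3),  |v_rel|² = 34
v_rel×d = (5)·(11) − (-3)·(-4) = 43
since m = R²·34 − 43²:  R² = (1849 + 327) / 34 = 64
R = √64 = 8  ⇒  r_B = 8 − 5 = 3

rB=3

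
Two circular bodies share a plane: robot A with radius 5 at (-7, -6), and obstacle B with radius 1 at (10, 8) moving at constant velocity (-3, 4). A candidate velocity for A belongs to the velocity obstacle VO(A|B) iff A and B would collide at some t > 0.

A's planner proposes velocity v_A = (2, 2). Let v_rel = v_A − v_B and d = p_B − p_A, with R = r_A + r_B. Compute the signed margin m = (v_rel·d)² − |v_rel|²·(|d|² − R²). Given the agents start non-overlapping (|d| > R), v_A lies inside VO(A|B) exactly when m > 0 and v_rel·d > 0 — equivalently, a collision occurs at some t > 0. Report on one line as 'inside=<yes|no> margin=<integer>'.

d = (17, 14),  |d|² = 485;  R = 5+1 = 6,  c = 485−6² = 449
v_rel = (5, -2),  |v_rel|² = 29;  v_rel·d = (5)·(17) + (-2)·(14) = 57
29·t² − 114·t + 449 = 0  ⇒  m = 57² − 29·449 = -9772
m = -9772 < 0,  v_rel·d = 57 > 0  ⇒  outside

inside=no margin=-9772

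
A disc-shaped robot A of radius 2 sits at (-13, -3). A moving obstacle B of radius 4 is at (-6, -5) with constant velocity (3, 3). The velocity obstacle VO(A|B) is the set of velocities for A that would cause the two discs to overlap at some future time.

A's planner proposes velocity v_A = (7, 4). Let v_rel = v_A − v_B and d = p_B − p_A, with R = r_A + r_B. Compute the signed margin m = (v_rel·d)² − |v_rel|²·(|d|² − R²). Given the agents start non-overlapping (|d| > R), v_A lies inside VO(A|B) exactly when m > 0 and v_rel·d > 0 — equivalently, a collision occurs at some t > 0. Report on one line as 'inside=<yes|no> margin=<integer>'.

d = (7, -2),  |d|² = 53;  R = 2+4 = 6,  c = 53−6² = 17
v_rel = (4, 1),  |v_rel|² = 17;  v_rel·d = (4)·(7) + (1)·(-2) = 26
17·t² − 52·t + 17 = 0  ⇒  m = 26² − 17·17 = 387
m = 387 > 0,  v_rel·d = 26 > 0  ⇒  inside

inside=yes margin=387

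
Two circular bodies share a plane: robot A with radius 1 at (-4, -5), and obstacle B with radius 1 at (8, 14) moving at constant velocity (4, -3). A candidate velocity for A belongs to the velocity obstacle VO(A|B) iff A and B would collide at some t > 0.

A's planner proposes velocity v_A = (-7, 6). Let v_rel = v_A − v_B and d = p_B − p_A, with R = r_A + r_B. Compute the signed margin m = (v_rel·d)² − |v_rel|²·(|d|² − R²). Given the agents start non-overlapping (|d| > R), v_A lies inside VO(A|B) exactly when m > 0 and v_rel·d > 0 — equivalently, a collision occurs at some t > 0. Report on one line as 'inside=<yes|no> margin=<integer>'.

d = (12, 19),  |d|² = 505;  R = 1+1 = 2,  c = 505−2² = 501
v_rel = (-11, 9),  |v_rel|² = 202;  v_rel·d = (-11)·(12) + (9)·(19) = 39
202·t² − 78·t + 501 = 0  ⇒  m = 39² − 202·501 = -99681
m = -99681 < 0,  v_rel·d = 39 > 0  ⇒  outside

inside=no margin=-99681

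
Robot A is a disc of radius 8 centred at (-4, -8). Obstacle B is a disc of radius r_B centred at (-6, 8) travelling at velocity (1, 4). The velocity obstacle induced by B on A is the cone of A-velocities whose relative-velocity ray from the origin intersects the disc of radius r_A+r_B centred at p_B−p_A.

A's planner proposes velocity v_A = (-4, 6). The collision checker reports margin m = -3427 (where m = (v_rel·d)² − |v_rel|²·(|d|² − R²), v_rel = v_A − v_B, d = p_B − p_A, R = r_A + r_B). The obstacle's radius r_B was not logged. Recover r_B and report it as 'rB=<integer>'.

m = -3427
d = (-2, 16);  v_rel = (-5, 2),  |v_rel|² = 29
v_rel×d = (-5)·(16) − (2)·(-2) = -76
since m = R²·29 − (-76)²:  R² = (5776 + -3427) / 29 = 81
R = √81 = 9  ⇒  r_B = 9 − 8 = 1

rB=1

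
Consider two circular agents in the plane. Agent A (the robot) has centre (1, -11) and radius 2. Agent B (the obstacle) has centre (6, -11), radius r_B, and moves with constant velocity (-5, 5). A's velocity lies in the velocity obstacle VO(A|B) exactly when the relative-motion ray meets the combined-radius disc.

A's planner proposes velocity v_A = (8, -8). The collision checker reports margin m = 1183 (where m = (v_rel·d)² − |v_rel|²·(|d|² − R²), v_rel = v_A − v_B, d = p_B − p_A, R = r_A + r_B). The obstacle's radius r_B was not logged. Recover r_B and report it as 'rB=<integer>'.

m = 1183
d = (5, 0);  v_rel = (13, -13),  |v_rel|² = 338
v_rel×d = (13)·(0) − (-13)·(5) = 65
since m = R²·338 − 65²:  R² = (4225 + 1183) / 338 = 16
R = √16 = 4  ⇒  r_B = 4 − 2 = 2

rB=2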